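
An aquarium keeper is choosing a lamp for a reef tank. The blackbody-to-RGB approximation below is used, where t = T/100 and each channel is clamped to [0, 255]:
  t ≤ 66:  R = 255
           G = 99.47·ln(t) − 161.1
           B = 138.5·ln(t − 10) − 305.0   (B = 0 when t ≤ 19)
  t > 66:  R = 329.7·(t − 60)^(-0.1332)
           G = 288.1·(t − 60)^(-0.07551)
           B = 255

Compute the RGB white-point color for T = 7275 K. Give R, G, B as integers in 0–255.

t = 7275/100 = 72.75; the t > 66 branch applies.
R = 329.7·(72.75 − 60)^(-0.1332) = 329.7·12.75^(-0.1332) = 329.7·0.71244 = 234.890.
G = 288.1·(72.75 − 60)^(-0.07551) = 288.1·12.75^(-0.07551) = 288.1·0.82513 = 237.720.
B = 255 by definition for t > 66.
Rounded: (235, 238, 255).

R=235, G=238, B=255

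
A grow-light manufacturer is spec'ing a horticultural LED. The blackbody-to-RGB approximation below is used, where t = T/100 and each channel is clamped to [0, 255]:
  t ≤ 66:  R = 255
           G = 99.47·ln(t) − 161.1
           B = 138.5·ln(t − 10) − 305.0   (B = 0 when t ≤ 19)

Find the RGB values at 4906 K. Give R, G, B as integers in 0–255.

t = 4906/100 = 49.06; the t ≤ 66 branch applies.
R = 255 by definition for t ≤ 66.
G = 99.47·ln 49.06 − 161.1 = 99.47·3.8930 − 161.1 = 226.141.
B = 138.5·ln(49.06 − 10) − 305.0 = 138.5·ln 39.06 − 305.0 = 138.5·3.6651 − 305.0 = 202.616.
Rounded: (255, 226, 203).

R=255, G=226, B=203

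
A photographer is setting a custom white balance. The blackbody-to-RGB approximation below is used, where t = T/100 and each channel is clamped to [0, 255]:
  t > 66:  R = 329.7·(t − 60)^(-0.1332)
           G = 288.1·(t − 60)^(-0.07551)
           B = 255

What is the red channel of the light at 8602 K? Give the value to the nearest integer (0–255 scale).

214

t = 8602/100 = 86.02; the t > 66 branch applies.
R = 329.7·(86.02 − 60)^(-0.1332) = 329.7·26.02^(-0.1332) = 329.7·0.64786 = 213.599.
Rounded: 214.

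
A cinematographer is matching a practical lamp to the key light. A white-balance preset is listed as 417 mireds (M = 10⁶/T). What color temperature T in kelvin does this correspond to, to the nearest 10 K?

T = 10⁶ / 417 = 2398.08 K → 2400 K.

2400 K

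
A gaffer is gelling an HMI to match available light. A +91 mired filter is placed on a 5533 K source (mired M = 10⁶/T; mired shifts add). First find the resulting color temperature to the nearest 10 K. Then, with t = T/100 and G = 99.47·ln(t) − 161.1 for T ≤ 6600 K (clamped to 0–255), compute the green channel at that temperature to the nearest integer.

198

M_in = 10⁶/5533 = 180.73; M_out = 180.73 + (+91) = 271.73.
T_out = 10⁶/271.73 = 3680.1 K → 3680 K; t = 36.8.
G = 99.47·ln 36.8 − 161.1 = 99.47·3.6055 − 161.1 = 197.539.
Rounded: 198.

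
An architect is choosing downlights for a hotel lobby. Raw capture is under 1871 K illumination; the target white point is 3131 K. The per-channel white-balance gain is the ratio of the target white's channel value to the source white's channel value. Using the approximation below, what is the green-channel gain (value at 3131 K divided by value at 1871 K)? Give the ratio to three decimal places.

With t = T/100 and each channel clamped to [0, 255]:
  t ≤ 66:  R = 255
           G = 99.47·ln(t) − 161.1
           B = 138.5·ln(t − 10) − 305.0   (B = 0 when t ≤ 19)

1.393

At 1871 K (t = 18.71):
  G = 99.47·ln 18.71 − 161.1 = 99.47·2.9291 − 161.1 = 130.253.
At 3131 K (t = 31.31):
  G = 99.47·ln 31.31 − 161.1 = 99.47·3.4439 − 161.1 = 181.468.
Gain = 181.468 / 130.253 = 1.3932 → 1.393.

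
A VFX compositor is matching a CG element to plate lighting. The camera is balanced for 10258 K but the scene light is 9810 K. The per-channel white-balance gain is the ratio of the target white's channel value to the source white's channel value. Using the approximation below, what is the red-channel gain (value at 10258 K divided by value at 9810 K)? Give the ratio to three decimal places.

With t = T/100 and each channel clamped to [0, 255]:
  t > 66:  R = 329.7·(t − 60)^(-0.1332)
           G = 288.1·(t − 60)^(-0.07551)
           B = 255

0.985

At 9810 K (t = 98.1):
  R = 329.7·(98.1 − 60)^(-0.1332) = 329.7·38.1^(-0.1332) = 329.7·0.61577 = 203.020.
At 10258 K (t = 102.58):
  R = 329.7·(102.58 − 60)^(-0.1332) = 329.7·42.58^(-0.1332) = 329.7·0.60672 = 200.036.
Gain = 200.036 / 203.020 = 0.9853 → 0.985.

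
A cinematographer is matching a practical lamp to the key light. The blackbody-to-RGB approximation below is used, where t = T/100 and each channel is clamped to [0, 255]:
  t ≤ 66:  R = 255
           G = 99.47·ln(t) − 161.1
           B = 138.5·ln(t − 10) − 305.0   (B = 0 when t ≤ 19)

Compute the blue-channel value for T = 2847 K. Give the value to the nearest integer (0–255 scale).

t = 2847/100 = 28.47; the t ≤ 66 branch applies.
B = 138.5·ln(28.47 − 10) − 305.0 = 138.5·ln 18.47 − 305.0 = 138.5·2.9161 − 305.0 = 98.886.
Rounded: 99.

99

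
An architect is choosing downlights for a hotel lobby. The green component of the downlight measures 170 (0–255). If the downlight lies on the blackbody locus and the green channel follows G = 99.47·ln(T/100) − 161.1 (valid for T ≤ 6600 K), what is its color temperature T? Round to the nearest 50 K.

2800 K

ln t = (170 + 161.1) / 99.47 = 3.3286.
t = e^3.3286 = 27.900.
T = 100·t = 2790 K → 2800 K to the nearest 50 K.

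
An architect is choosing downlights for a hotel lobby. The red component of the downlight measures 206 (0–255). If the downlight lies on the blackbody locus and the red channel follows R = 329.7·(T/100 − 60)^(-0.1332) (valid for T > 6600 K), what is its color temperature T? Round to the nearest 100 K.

9400 K

(t − 60)^(-0.1332) = 206/329.7 = 0.62481.
t − 60 = 0.62481^(1/-0.1332) = 0.62481^(-7.508) = 34.152, so t = 94.152.
T = 100·t = 9415 K → 9400 K to the nearest 100 K.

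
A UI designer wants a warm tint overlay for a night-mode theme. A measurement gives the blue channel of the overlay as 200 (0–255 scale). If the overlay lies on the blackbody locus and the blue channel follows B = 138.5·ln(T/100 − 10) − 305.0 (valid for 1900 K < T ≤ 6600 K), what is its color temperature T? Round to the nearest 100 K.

4800 K

ln(t − 10) = (200 + 305.0) / 138.5 = 3.6462.
t − 10 = e^3.6462 = 38.329, so t = 48.329.
T = 100·t = 4833 K → 4800 K to the nearest 100 K.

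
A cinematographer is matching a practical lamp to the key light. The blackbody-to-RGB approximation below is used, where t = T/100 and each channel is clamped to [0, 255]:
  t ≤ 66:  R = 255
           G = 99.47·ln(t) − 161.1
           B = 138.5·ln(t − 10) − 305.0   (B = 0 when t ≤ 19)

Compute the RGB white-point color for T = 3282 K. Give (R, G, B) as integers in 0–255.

t = 3282/100 = 32.82; the t ≤ 66 branch applies.
R = 255 by definition for t ≤ 66.
G = 99.47·ln 32.82 − 161.1 = 99.47·3.4910 − 161.1 = 186.154.
B = 138.5·ln(32.82 − 10) − 305.0 = 138.5·ln 22.82 − 305.0 = 138.5·3.1276 − 305.0 = 128.178.
Rounded: (255, 186, 128).

(255, 186, 128)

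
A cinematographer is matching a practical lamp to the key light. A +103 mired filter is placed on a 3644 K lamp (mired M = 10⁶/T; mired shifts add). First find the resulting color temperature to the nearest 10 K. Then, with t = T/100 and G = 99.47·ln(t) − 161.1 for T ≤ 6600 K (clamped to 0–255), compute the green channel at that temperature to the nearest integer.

165

M_in = 10⁶/3644 = 274.42; M_out = 274.42 + (+103) = 377.42.
T_out = 10⁶/377.42 = 2649.5 K → 2650 K; t = 26.5.
G = 99.47·ln 26.5 − 161.1 = 99.47·3.2771 − 161.1 = 164.878.
Rounded: 165.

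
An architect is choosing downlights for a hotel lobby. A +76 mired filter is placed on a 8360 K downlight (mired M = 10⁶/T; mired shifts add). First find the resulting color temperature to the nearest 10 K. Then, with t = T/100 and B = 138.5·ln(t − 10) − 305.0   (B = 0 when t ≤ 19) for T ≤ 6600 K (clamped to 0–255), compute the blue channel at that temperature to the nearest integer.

210

M_in = 10⁶/8360 = 119.62; M_out = 119.62 + (+76) = 195.62.
T_out = 10⁶/195.62 = 5112.0 K → 5110 K; t = 51.1.
B = 138.5·ln(51.1 − 10) − 305.0 = 138.5·ln 41.1 − 305.0 = 138.5·3.7160 − 305.0 = 209.667.
Rounded: 210.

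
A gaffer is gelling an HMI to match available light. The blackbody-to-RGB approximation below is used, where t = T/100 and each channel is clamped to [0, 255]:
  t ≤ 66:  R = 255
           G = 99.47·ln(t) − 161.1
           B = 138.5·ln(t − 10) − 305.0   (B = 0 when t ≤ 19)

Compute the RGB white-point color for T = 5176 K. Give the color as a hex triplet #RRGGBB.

#FFE7D4

t = 5176/100 = 51.76; the t ≤ 66 branch applies.
R = 255 by definition for t ≤ 66.
G = 99.47·ln 51.76 − 161.1 = 99.47·3.9466 − 161.1 = 231.470.
B = 138.5·ln(51.76 − 10) − 305.0 = 138.5·ln 41.76 − 305.0 = 138.5·3.7319 − 305.0 = 211.874.
Rounded: (255, 231, 212).
In hex: #FFE7D4.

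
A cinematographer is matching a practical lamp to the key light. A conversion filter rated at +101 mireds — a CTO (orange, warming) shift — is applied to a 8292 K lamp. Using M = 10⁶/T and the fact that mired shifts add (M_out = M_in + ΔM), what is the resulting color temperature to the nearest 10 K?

4510 K

M_in = 10⁶/8292 = 120.60 mireds.
M_out = 120.60 + (+101) = 221.60 mireds.
T_out = 10⁶/221.60 = 4512.7 K → 4510 K.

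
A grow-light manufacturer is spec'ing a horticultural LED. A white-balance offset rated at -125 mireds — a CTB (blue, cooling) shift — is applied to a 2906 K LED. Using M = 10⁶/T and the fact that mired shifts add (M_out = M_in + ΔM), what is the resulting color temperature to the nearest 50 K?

M_in = 10⁶/2906 = 344.12 mireds.
M_out = 344.12 + (-125) = 219.12 mireds.
T_out = 10⁶/219.12 = 4563.8 K → 4550 K.

4550 K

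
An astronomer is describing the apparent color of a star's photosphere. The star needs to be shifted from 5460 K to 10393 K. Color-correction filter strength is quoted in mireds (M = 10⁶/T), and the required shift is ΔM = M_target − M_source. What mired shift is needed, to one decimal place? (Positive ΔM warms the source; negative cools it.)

-86.9 mireds

M_source = 10⁶/5460 = 183.150; M_target = 10⁶/10393 = 96.219.
ΔM = 96.219 − 183.150 = -86.932 → -86.9 mireds, a cooling shift.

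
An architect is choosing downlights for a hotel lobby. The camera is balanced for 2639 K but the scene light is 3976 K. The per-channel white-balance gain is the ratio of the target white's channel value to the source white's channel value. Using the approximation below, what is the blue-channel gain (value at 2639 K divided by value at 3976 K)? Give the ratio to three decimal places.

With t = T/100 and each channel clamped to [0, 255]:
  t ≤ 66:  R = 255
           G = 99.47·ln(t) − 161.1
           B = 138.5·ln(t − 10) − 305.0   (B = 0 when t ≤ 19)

At 3976 K (t = 39.76):
  B = 138.5·ln(39.76 − 10) − 305.0 = 138.5·ln 29.76 − 305.0 = 138.5·3.3932 − 305.0 = 164.953.
At 2639 K (t = 26.39):
  B = 138.5·ln(26.39 − 10) − 305.0 = 138.5·ln 16.39 − 305.0 = 138.5·2.7967 − 305.0 = 82.339.
Gain = 82.339 / 164.953 = 0.4992 → 0.499.

0.499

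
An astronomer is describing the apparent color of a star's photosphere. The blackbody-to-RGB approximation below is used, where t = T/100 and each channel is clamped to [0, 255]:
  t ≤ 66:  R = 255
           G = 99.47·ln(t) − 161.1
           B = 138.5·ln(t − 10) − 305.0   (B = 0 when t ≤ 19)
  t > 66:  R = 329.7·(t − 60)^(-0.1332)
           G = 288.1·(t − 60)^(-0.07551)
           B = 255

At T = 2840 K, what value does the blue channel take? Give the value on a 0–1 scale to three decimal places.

t = 2840/100 = 28.4; the t ≤ 66 branch applies.
B = 138.5·ln(28.4 − 10) − 305.0 = 138.5·ln 18.4 − 305.0 = 138.5·2.9124 − 305.0 = 98.361.
On a 0–1 scale: 98.361/255 = 0.3857 → 0.386.

0.386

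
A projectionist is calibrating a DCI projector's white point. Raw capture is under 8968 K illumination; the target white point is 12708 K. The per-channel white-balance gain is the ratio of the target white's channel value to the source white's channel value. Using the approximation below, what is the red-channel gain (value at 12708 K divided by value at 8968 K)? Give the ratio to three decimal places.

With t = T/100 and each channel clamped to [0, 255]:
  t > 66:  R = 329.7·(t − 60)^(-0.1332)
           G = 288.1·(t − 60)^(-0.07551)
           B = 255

0.897

At 8968 K (t = 89.68):
  R = 329.7·(89.68 − 60)^(-0.1332) = 329.7·29.68^(-0.1332) = 329.7·0.63660 = 209.888.
At 12708 K (t = 127.08):
  R = 329.7·(127.08 − 60)^(-0.1332) = 329.7·67.08^(-0.1332) = 329.7·0.57108 = 188.285.
Gain = 188.285 / 209.888 = 0.8971 → 0.897.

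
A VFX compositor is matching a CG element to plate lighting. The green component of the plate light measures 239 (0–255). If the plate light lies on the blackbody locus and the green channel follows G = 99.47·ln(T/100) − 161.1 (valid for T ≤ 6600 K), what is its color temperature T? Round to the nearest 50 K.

5600 K

ln t = (239 + 161.1) / 99.47 = 4.0223.
t = e^4.0223 = 55.830.
T = 100·t = 5583 K → 5600 K to the nearest 50 K.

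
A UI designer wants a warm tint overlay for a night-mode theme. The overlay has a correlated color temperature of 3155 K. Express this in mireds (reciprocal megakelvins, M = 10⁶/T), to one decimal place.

M = 10⁶ / 3155 = 316.957 → 317.0 mireds.

317.0 mireds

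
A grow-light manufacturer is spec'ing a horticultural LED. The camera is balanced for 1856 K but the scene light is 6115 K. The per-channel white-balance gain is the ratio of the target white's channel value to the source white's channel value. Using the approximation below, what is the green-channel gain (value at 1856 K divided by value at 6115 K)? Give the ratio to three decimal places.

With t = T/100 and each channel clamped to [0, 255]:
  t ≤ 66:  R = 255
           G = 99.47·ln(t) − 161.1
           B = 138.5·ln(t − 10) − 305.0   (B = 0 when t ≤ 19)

At 6115 K (t = 61.15):
  G = 99.47·ln 61.15 − 161.1 = 99.47·4.1133 − 161.1 = 248.053.
At 1856 K (t = 18.56):
  G = 99.47·ln 18.56 − 161.1 = 99.47·2.9210 − 161.1 = 129.453.
Gain = 129.453 / 248.053 = 0.5219 → 0.522.

0.522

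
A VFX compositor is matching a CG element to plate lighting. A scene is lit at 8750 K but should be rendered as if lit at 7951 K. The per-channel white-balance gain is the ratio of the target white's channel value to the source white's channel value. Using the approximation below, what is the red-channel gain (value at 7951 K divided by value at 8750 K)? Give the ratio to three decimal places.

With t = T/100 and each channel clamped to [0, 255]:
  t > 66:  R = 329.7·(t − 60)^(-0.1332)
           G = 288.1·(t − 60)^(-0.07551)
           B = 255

1.047

At 8750 K (t = 87.5):
  R = 329.7·(87.5 − 60)^(-0.1332) = 329.7·27.5^(-0.1332) = 329.7·0.64310 = 212.031.
At 7951 K (t = 79.51):
  R = 329.7·(79.51 − 60)^(-0.1332) = 329.7·19.51^(-0.1332) = 329.7·0.67319 = 221.951.
Gain = 221.951 / 212.031 = 1.0468 → 1.047.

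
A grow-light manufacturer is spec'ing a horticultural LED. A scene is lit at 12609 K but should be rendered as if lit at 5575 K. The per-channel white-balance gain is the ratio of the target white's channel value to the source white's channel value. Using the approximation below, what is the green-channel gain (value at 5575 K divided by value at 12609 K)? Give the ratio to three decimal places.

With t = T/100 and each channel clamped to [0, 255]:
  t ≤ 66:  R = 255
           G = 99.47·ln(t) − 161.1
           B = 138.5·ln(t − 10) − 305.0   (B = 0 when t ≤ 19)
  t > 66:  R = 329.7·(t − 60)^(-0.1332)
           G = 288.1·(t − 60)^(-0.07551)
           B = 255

At 12609 K (t = 126.09):
  G = 288.1·(126.09 − 60)^(-0.07551) = 288.1·66.09^(-0.07551) = 288.1·0.72872 = 209.945.
At 5575 K (t = 55.75):
  G = 99.47·ln 55.75 − 161.1 = 99.47·4.0209 − 161.1 = 238.857.
Gain = 238.857 / 209.945 = 1.1377 → 1.138.

1.138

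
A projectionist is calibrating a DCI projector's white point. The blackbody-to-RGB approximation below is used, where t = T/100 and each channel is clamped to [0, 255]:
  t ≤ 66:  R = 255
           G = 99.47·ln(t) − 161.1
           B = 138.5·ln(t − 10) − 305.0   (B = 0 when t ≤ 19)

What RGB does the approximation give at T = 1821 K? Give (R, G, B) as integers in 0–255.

(255, 128, 0)

t = 1821/100 = 18.21; the t ≤ 66 branch applies.
R = 255 by definition for t ≤ 66.
G = 99.47·ln 18.21 − 161.1 = 99.47·2.9020 − 161.1 = 127.559.
t = 18.21 ≤ 19, so B = 0.
Rounded: (255, 128, 0).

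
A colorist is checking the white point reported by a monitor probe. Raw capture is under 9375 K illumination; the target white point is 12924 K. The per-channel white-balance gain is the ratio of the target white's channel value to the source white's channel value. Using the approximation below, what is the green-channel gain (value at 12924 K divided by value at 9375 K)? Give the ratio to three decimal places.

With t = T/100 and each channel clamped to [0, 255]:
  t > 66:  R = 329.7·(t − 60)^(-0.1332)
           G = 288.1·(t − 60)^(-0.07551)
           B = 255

At 9375 K (t = 93.75):
  G = 288.1·(93.75 − 60)^(-0.07551) = 288.1·33.75^(-0.07551) = 288.1·0.76666 = 220.873.
At 12924 K (t = 129.24):
  G = 288.1·(129.24 − 60)^(-0.07551) = 288.1·69.24^(-0.07551) = 288.1·0.72616 = 209.208.
Gain = 209.208 / 220.873 = 0.9472 → 0.947.

0.947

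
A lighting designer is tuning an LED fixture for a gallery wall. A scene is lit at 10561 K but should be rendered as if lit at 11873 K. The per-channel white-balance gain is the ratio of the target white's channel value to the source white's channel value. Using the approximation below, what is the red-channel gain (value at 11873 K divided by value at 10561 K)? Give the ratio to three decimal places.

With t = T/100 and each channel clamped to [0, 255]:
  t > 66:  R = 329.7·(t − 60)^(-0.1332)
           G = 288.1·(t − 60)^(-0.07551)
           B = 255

At 10561 K (t = 105.61):
  R = 329.7·(105.61 − 60)^(-0.1332) = 329.7·45.61^(-0.1332) = 329.7·0.60119 = 198.213.
At 11873 K (t = 118.73):
  R = 329.7·(118.73 − 60)^(-0.1332) = 329.7·58.73^(-0.1332) = 329.7·0.58128 = 191.649.
Gain = 191.649 / 198.213 = 0.9669 → 0.967.

0.967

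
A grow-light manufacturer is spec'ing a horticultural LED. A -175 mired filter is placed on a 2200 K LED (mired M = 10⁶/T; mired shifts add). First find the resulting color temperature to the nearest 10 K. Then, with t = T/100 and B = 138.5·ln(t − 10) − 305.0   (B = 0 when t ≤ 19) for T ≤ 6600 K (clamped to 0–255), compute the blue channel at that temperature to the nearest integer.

M_in = 10⁶/2200 = 454.55; M_out = 454.55 + (-175) = 279.55.
T_out = 10⁶/279.55 = 3577.2 K → 3580 K; t = 35.8.
B = 138.5·ln(35.8 − 10) − 305.0 = 138.5·ln 25.8 − 305.0 = 138.5·3.2504 − 305.0 = 145.177.
Rounded: 145.

145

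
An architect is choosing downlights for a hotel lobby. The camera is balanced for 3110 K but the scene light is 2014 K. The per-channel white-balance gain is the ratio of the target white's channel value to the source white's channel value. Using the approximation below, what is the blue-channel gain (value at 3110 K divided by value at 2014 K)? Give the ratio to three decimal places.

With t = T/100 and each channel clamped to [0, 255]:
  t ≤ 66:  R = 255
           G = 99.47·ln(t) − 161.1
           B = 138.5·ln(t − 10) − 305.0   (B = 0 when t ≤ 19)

7.410

At 2014 K (t = 20.14):
  B = 138.5·ln(20.14 − 10) − 305.0 = 138.5·ln 10.14 − 305.0 = 138.5·2.3165 − 305.0 = 15.834.
At 3110 K (t = 31.1):
  B = 138.5·ln(31.1 − 10) − 305.0 = 138.5·ln 21.1 − 305.0 = 138.5·3.0493 − 305.0 = 117.324.
Gain = 117.324 / 15.834 = 7.4098 → 7.410.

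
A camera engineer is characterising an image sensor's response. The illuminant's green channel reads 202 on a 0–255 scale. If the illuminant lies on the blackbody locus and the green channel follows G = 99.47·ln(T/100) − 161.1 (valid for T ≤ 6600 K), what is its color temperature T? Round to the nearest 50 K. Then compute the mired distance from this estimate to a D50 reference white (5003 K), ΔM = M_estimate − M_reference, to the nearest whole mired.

+60 mireds

ln t = (202 + 161.1) / 99.47 = 3.6503.
t = e^3.6503 = 38.488.
T = 100·t = 3849 K → 3850 K to the nearest 50 K.
M_estimate = 10⁶/3850 = 259.74; M_reference = 10⁶/5003 = 199.88.
ΔM = 259.74 − 199.88 = 59.86 → +60 mireds.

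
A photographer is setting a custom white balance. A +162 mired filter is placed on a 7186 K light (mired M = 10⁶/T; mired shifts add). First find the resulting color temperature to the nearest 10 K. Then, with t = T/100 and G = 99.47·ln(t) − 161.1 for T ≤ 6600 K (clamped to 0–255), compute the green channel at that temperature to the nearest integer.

M_in = 10⁶/7186 = 139.16; M_out = 139.16 + (+162) = 301.16.
T_out = 10⁶/301.16 = 3320.5 K → 3320 K; t = 33.2.
G = 99.47·ln 33.2 − 161.1 = 99.47·3.5025 − 161.1 = 187.299.
Rounded: 187.

187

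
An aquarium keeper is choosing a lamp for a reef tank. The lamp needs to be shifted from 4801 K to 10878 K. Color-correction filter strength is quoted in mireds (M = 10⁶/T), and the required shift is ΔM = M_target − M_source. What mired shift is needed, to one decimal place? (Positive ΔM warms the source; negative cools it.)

M_source = 10⁶/4801 = 208.290; M_target = 10⁶/10878 = 91.929.
ΔM = 91.929 − 208.290 = -116.361 → -116.4 mireds, a cooling shift.

-116.4 mireds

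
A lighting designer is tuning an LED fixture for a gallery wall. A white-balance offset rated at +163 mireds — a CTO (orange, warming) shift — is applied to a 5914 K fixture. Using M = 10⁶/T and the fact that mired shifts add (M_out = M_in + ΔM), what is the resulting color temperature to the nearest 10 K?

M_in = 10⁶/5914 = 169.09 mireds.
M_out = 169.09 + (+163) = 332.09 mireds.
T_out = 10⁶/332.09 = 3011.2 K → 3010 K.

3010 K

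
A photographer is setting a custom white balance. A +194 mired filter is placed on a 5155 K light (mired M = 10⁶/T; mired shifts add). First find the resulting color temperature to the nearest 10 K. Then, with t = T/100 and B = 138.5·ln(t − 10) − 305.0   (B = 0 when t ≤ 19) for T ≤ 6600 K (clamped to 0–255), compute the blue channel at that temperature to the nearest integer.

M_in = 10⁶/5155 = 193.99; M_out = 193.99 + (+194) = 387.99.
T_out = 10⁶/387.99 = 2577.4 K → 2580 K; t = 25.8.
B = 138.5·ln(25.8 − 10) − 305.0 = 138.5·ln 15.8 − 305.0 = 138.5·2.7600 − 305.0 = 77.261.
Rounded: 77.

77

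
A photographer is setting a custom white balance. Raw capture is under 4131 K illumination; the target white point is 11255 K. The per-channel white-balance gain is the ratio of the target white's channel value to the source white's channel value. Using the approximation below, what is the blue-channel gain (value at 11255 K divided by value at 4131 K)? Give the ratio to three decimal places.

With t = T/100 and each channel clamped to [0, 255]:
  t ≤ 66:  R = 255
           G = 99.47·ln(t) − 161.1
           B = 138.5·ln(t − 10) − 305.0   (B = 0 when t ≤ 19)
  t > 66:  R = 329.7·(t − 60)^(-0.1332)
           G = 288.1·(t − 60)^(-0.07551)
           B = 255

1.483

At 4131 K (t = 41.31):
  B = 138.5·ln(41.31 − 10) − 305.0 = 138.5·ln 31.31 − 305.0 = 138.5·3.4439 − 305.0 = 171.985.
At 11255 K (t = 112.55):
  B = 255 by definition for t > 66.
Gain = 255.000 / 171.985 = 1.4827 → 1.483.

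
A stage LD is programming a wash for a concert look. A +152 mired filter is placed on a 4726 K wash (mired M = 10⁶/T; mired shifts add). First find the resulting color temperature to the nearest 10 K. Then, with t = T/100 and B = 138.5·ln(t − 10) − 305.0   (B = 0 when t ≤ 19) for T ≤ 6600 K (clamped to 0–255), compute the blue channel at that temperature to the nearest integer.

91

M_in = 10⁶/4726 = 211.60; M_out = 211.60 + (+152) = 363.60.
T_out = 10⁶/363.60 = 2750.3 K → 2750 K; t = 27.5.
B = 138.5·ln(27.5 − 10) − 305.0 = 138.5·ln 17.5 − 305.0 = 138.5·2.8622 − 305.0 = 91.415.
Rounded: 91.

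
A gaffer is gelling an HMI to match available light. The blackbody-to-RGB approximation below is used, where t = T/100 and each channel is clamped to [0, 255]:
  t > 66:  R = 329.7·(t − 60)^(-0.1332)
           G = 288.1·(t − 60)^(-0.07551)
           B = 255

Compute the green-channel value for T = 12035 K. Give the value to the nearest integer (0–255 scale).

211

t = 12035/100 = 120.35; the t > 66 branch applies.
G = 288.1·(120.35 − 60)^(-0.07551) = 288.1·60.35^(-0.07551) = 288.1·0.73374 = 211.390.
Rounded: 211.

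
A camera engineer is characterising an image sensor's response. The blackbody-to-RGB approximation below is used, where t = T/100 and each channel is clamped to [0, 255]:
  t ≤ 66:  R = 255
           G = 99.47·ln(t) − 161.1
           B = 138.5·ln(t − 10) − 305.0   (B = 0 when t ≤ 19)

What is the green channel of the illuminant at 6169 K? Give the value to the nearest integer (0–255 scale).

249

t = 6169/100 = 61.69; the t ≤ 66 branch applies.
G = 99.47·ln 61.69 − 161.1 = 99.47·4.1221 − 161.1 = 248.927.
Rounded: 249.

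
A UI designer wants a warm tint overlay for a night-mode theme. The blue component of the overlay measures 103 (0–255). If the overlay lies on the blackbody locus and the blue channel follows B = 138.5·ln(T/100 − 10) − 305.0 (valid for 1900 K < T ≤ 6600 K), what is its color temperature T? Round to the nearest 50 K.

ln(t − 10) = (103 + 305.0) / 138.5 = 2.9458.
t − 10 = e^2.9458 = 19.027, so t = 29.027.
T = 100·t = 2903 K → 2900 K to the nearest 50 K.

2900 K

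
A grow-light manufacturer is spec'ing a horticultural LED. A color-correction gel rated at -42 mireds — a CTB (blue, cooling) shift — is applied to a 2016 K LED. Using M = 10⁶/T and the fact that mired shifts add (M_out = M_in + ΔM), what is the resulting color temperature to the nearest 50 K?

M_in = 10⁶/2016 = 496.03 mireds.
M_out = 496.03 + (-42) = 454.03 mireds.
T_out = 10⁶/454.03 = 2202.5 K → 2200 K.

2200 K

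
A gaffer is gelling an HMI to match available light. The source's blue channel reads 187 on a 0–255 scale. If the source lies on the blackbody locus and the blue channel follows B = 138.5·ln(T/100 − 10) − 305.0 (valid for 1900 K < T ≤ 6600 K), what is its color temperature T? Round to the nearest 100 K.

4500 K

ln(t − 10) = (187 + 305.0) / 138.5 = 3.5523.
t − 10 = e^3.5523 = 34.895, so t = 44.895.
T = 100·t = 4490 K → 4500 K to the nearest 100 K.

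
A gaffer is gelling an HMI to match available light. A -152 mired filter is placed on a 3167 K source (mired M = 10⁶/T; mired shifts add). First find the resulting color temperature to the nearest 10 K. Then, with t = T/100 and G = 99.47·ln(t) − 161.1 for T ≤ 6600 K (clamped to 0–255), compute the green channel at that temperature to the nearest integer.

M_in = 10⁶/3167 = 315.76; M_out = 315.76 + (-152) = 163.76.
T_out = 10⁶/163.76 = 6106.6 K → 6110 K; t = 61.1.
G = 99.47·ln 61.1 − 161.1 = 99.47·4.1125 − 161.1 = 247.972.
Rounded: 248.

248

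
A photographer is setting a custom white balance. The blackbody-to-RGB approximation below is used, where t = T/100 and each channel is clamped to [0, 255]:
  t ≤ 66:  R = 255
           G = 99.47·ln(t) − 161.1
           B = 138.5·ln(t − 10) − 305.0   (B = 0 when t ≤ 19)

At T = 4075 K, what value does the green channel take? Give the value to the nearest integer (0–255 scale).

t = 4075/100 = 40.75; the t ≤ 66 branch applies.
G = 99.47·ln 40.75 − 161.1 = 99.47·3.7075 − 161.1 = 207.681.
Rounded: 208.

208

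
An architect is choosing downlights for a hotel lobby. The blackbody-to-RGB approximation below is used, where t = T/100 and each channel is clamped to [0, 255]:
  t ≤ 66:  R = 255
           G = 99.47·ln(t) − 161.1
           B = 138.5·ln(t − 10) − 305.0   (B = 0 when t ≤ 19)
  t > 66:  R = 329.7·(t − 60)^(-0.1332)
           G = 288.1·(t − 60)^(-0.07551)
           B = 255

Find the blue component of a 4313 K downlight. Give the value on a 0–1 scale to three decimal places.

t = 4313/100 = 43.13; the t ≤ 66 branch applies.
B = 138.5·ln(43.13 − 10) − 305.0 = 138.5·ln 33.13 − 305.0 = 138.5·3.5004 − 305.0 = 179.811.
On a 0–1 scale: 179.811/255 = 0.7051 → 0.705.

0.705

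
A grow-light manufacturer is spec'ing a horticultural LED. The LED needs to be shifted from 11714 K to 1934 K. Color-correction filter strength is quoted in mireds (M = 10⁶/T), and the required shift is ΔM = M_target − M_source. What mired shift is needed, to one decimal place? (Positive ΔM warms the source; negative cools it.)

+431.7 mireds

M_source = 10⁶/11714 = 85.368; M_target = 10⁶/1934 = 517.063.
ΔM = 517.063 − 85.368 = 431.695 → +431.7 mireds, a warming shift.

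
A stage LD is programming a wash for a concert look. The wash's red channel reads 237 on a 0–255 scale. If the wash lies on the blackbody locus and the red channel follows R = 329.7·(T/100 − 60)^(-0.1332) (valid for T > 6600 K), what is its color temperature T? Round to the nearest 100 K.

(t − 60)^(-0.1332) = 237/329.7 = 0.71884.
t − 60 = 0.71884^(1/-0.1332) = 0.71884^(-7.508) = 11.922, so t = 71.922.
T = 100·t = 7192 K → 7200 K to the nearest 100 K.

7200 K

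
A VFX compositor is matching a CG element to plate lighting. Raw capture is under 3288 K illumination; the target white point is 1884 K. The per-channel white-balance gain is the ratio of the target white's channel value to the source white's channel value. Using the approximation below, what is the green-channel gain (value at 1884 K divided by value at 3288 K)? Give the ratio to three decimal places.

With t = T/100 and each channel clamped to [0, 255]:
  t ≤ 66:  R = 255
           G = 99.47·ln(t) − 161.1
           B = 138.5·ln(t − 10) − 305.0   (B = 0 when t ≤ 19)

At 3288 K (t = 32.88):
  G = 99.47·ln 32.88 − 161.1 = 99.47·3.4929 − 161.1 = 186.335.
At 1884 K (t = 18.84):
  G = 99.47·ln 18.84 − 161.1 = 99.47·2.9360 − 161.1 = 130.942.
Gain = 130.942 / 186.335 = 0.7027 → 0.703.

0.703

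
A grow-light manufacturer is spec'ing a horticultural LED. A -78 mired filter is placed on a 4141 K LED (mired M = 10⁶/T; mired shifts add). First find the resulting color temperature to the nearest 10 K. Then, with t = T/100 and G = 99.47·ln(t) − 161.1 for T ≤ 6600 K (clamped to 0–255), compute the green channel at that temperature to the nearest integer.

M_in = 10⁶/4141 = 241.49; M_out = 241.49 + (-78) = 163.49.
T_out = 10⁶/163.49 = 6116.7 K → 6120 K; t = 61.2.
G = 99.47·ln 61.2 − 161.1 = 99.47·4.1141 − 161.1 = 248.134.
Rounded: 248.

248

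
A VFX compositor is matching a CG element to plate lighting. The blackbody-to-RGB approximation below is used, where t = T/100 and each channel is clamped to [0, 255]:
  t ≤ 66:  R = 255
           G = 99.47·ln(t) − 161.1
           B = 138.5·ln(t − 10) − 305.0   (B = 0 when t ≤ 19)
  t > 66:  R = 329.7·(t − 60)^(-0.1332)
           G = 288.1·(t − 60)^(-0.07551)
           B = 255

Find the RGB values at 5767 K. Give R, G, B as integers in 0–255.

R=255, G=242, B=230

t = 5767/100 = 57.67; the t ≤ 66 branch applies.
R = 255 by definition for t ≤ 66.
G = 99.47·ln 57.67 − 161.1 = 99.47·4.0547 − 161.1 = 242.225.
B = 138.5·ln(57.67 − 10) − 305.0 = 138.5·ln 47.67 − 305.0 = 138.5·3.8643 − 305.0 = 230.206.
Rounded: (255, 242, 230).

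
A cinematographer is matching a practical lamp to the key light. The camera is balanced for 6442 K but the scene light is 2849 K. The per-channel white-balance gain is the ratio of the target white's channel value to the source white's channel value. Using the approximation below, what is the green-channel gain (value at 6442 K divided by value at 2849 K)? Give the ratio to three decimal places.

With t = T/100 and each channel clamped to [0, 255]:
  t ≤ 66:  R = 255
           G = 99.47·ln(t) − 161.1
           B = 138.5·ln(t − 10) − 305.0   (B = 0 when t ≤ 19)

At 2849 K (t = 28.49):
  G = 99.47·ln 28.49 − 161.1 = 99.47·3.3496 − 161.1 = 172.080.
At 6442 K (t = 64.42):
  G = 99.47·ln 64.42 − 161.1 = 99.47·4.1654 − 161.1 = 253.235.
Gain = 253.235 / 172.080 = 1.4716 → 1.472.

1.472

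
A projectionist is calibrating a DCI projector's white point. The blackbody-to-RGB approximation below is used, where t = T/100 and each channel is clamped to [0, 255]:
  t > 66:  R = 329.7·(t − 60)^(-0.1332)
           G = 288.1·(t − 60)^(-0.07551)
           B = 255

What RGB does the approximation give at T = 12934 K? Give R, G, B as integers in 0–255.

R=187, G=209, B=255

t = 12934/100 = 129.34; the t > 66 branch applies.
R = 329.7·(129.34 − 60)^(-0.1332) = 329.7·69.34^(-0.1332) = 329.7·0.56857 = 187.456.
G = 288.1·(129.34 − 60)^(-0.07551) = 288.1·69.34^(-0.07551) = 288.1·0.72608 = 209.185.
B = 255 by definition for t > 66.
Rounded: (187, 209, 255).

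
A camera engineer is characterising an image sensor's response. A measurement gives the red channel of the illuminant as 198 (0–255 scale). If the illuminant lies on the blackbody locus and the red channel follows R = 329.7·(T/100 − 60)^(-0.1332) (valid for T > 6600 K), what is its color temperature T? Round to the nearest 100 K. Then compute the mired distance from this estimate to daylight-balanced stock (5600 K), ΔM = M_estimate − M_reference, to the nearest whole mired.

-84 mireds

(t − 60)^(-0.1332) = 198/329.7 = 0.60055.
t − 60 = 0.60055^(1/-0.1332) = 0.60055^(-7.508) = 45.980, so t = 105.980.
T = 100·t = 10598 K → 10600 K to the nearest 100 K.
M_estimate = 10⁶/10600 = 94.34; M_reference = 10⁶/5600 = 178.57.
ΔM = 94.34 − 178.57 = -84.23 → -84 mireds.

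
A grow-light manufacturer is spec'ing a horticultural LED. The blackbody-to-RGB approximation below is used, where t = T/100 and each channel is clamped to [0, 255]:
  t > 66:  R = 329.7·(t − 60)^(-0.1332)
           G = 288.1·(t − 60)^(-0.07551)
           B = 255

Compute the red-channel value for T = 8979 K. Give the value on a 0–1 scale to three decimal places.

t = 8979/100 = 89.79; the t > 66 branch applies.
R = 329.7·(89.79 − 60)^(-0.1332) = 329.7·29.79^(-0.1332) = 329.7·0.63629 = 209.784.
On a 0–1 scale: 209.784/255 = 0.8227 → 0.823.

0.823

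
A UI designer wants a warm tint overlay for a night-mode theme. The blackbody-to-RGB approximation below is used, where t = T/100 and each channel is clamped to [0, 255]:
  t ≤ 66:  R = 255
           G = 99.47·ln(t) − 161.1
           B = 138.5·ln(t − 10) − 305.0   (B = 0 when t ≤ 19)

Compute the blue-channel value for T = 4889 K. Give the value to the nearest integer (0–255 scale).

202

t = 4889/100 = 48.89; the t ≤ 66 branch applies.
B = 138.5·ln(48.89 − 10) − 305.0 = 138.5·ln 38.89 − 305.0 = 138.5·3.6607 − 305.0 = 202.012.
Rounded: 202.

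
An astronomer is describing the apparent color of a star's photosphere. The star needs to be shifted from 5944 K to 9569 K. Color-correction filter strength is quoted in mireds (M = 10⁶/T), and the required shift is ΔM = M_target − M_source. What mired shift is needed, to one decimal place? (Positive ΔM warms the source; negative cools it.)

M_source = 10⁶/5944 = 168.237; M_target = 10⁶/9569 = 104.504.
ΔM = 104.504 − 168.237 = -63.733 → -63.7 mireds, a cooling shift.

-63.7 mireds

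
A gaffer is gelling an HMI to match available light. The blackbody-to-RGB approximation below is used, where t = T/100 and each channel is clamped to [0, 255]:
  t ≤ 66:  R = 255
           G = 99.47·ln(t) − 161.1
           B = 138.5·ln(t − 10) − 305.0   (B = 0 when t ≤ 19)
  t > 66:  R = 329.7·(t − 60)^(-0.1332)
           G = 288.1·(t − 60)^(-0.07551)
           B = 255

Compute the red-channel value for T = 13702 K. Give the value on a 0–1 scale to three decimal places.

0.725

t = 13702/100 = 137.02; the t > 66 branch applies.
R = 329.7·(137.02 − 60)^(-0.1332) = 329.7·77.02^(-0.1332) = 329.7·0.56067 = 184.852.
On a 0–1 scale: 184.852/255 = 0.7249 → 0.725.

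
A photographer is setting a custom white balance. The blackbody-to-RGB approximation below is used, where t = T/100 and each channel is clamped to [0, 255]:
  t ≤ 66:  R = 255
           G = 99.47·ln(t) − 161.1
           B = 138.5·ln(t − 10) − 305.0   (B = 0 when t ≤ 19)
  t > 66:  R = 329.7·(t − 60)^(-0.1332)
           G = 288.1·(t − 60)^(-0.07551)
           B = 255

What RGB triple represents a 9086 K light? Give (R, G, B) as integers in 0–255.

(209, 222, 255)

t = 9086/100 = 90.86; the t > 66 branch applies.
R = 329.7·(90.86 − 60)^(-0.1332) = 329.7·30.86^(-0.1332) = 329.7·0.63330 = 208.800.
G = 288.1·(90.86 − 60)^(-0.07551) = 288.1·30.86^(-0.07551) = 288.1·0.77185 = 222.371.
B = 255 by definition for t > 66.
Rounded: (209, 222, 255).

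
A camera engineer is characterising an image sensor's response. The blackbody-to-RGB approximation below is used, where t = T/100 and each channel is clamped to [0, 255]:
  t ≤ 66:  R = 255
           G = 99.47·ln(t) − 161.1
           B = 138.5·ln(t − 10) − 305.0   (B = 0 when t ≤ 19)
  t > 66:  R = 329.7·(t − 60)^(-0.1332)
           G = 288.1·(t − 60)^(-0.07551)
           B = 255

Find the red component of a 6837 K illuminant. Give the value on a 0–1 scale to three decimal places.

t = 6837/100 = 68.37; the t > 66 branch applies.
R = 329.7·(68.37 − 60)^(-0.1332) = 329.7·8.37^(-0.1332) = 329.7·0.75352 = 248.435.
On a 0–1 scale: 248.435/255 = 0.9743 → 0.974.

0.974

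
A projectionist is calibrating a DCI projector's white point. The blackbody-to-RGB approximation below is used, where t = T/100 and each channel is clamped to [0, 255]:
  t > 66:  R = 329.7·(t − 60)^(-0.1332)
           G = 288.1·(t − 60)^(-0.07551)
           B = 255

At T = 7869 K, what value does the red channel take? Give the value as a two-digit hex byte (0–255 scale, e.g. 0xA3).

t = 7869/100 = 78.69; the t > 66 branch applies.
R = 329.7·(78.69 − 60)^(-0.1332) = 329.7·18.69^(-0.1332) = 329.7·0.67705 = 223.224.
Rounded: 223; in hex, 0xDF.

0xDF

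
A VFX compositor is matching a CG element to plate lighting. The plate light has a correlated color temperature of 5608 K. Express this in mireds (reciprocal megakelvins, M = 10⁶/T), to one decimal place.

178.3 mireds

M = 10⁶ / 5608 = 178.317 → 178.3 mireds.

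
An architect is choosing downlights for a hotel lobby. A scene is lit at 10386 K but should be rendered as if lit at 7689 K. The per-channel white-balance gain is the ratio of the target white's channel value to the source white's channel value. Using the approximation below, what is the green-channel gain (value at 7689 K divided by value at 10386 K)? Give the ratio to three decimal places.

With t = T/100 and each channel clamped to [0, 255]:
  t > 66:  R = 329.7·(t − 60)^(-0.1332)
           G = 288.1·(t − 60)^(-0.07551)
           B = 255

At 10386 K (t = 103.86):
  G = 288.1·(103.86 − 60)^(-0.07551) = 288.1·43.86^(-0.07551) = 288.1·0.75164 = 216.546.
At 7689 K (t = 76.89):
  G = 288.1·(76.89 − 60)^(-0.07551) = 288.1·16.89^(-0.07551) = 288.1·0.80780 = 232.726.
Gain = 232.726 / 216.546 = 1.0747 → 1.075.

1.075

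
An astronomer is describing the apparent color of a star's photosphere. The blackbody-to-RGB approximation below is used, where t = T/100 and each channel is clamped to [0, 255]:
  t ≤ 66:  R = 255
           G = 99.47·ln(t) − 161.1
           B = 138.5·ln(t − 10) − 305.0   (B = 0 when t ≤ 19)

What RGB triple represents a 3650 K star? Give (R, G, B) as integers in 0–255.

(255, 197, 149)

t = 3650/100 = 36.5; the t ≤ 66 branch applies.
R = 255 by definition for t ≤ 66.
G = 99.47·ln 36.5 − 161.1 = 99.47·3.5973 − 161.1 = 196.725.
B = 138.5·ln(36.5 − 10) − 305.0 = 138.5·ln 26.5 − 305.0 = 138.5·3.2771 − 305.0 = 148.885.
Rounded: (255, 197, 149).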